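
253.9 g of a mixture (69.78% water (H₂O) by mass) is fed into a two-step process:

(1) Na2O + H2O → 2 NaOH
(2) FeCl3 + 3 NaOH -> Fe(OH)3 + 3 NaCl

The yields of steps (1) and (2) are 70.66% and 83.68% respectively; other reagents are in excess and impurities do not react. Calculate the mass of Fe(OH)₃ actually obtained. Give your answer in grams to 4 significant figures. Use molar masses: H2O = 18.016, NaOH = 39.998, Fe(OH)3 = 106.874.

Pure H2O = 253.9 × 0.6978 = 177.17 g.
n(H2O) = 177.17 / 18.016 = 9.8341 mol.
Step 1 (H2O:NaOH = 1:2): theoretical n(NaOH) = 19.668 mol; at 70.66% yield, n(NaOH) = 13.898 mol.
Step 2 (NaOH:Fe(OH)3 = 3:1): theoretical n(Fe(OH)3) = 4.6325 mol, so theoretical mass = 4.6325 × 106.874 = 495.10 g.
At 83.68% yield, actual mass of Fe(OH)3 = 495.10 × 0.8368 = 414.30 g.

414.3 g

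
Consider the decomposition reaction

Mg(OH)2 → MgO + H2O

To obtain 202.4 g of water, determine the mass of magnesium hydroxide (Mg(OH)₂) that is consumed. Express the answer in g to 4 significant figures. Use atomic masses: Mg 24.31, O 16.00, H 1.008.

M(H2O) = 2(1.008) + 16.00 = 18.016 g/mol.
M(Mg(OH)2) = 24.31 + 2(16.00) + 2(1.008) = 58.326 g/mol.
n(H2O) = 202.40 g / 18.016 g/mol = 11.234 mol.
From the equation the H2O:Mg(OH)2 mole ratio is 1:1, so n(Mg(OH)2) = 11.234 × 1/1 = 11.234 mol.
Mass of Mg(OH)2 = 11.234 mol × 58.326 g/mol = 655.26 g.

655.3 g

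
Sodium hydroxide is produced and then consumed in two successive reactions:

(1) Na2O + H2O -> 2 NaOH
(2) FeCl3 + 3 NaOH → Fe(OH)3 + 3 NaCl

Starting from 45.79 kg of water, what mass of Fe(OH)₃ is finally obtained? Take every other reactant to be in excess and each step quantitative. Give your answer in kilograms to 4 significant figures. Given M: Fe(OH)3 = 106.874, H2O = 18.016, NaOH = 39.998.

181.1 kg

45.79 kg = 45790 g.
n(H2O) = 45790 / 18.016 = 2541.6 mol.
Step 1 gives a 1:2 ratio of H2O to NaOH, so n(NaOH) = 5083.3 mol.
In step 2 the NaOH:Fe(OH)3 ratio is 3:1, so n(Fe(OH)3) = 1694.4 mol.
Mass of Fe(OH)3 = 1694.4 × 106.874 = 181090 g = 181.1 kg.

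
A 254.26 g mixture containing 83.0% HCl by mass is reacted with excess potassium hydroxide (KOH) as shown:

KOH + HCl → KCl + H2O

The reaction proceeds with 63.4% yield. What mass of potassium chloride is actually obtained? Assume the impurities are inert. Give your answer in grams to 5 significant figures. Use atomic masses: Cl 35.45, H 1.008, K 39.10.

Pure HCl available = 254.26 g × 0.830 = 211.036 g.
M(HCl) = 1.008 + 35.45 = 36.458 g/mol.
M(KCl) = 39.10 + 35.45 = 74.55 g/mol.
n(HCl) = 211.036 g / 36.458 g/mol = 5.78846 mol.
From the equation the HCl:KCl mole ratio is 1:1, so n(KCl) = 5.78846 × 1/1 = 5.78846 mol.
Mass of KCl = 5.78846 mol × 74.55 g/mol = 431.530 g.
Actual mass collected = 431.530 g × 0.634 = 273.590 g.

273.59 g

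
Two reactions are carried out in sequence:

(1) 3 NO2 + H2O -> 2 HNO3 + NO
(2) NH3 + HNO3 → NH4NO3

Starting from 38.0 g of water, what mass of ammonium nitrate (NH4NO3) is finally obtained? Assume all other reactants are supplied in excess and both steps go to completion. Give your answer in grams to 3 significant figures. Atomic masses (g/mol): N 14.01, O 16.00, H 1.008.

M(H2O) = 2(1.008) + 16.00 = 18.016 g/mol.
M(NH4NO3) = 2(14.01) + 4(1.008) + 3(16.00) = 80.052 g/mol.
n(H2O) = 38.00 / 18.016 = 2.109 mol.
Step 1 gives a 1:2 ratio of H2O to HNO3, so n(HNO3) = 4.218 mol.
In step 2 the HNO3:NH4NO3 ratio is 1:1, so n(NH4NO3) = 4.218 mol.
Mass of NH4NO3 = 4.218 × 80.052 = 337.7 g.

338 g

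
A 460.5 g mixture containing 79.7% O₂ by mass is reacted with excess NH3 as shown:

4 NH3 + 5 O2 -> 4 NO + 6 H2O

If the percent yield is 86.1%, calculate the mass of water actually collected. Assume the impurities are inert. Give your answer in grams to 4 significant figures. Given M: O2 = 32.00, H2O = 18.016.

213.5 g

Pure O2 available = 460.5 g × 0.797 = 367.02 g.
n(O2) = 367.02 g / 32.00 g/mol = 11.469 mol.
From the equation the O2:H2O mole ratio is 5:6, so n(H2O) = 11.469 × 6/5 = 13.763 mol.
Mass of H2O = 13.763 mol × 18.016 g/mol = 247.96 g.
Actual mass collected = 247.96 g × 0.861 = 213.49 g.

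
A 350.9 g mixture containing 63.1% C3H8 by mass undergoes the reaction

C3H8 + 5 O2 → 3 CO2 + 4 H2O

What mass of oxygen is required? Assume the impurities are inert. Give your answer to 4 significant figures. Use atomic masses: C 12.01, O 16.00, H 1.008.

803.4 g

Mass of pure C3H8 = 350.9 g × 0.631 = 221.42 g.
M(C3H8) = 3(12.01) + 8(1.008) = 44.094 g/mol.
M(O2) = 2(16.00) = 32.00 g/mol.
n(C3H8) = 221.42 g / 44.094 g/mol = 5.0215 mol.
From the equation the C3H8:O2 mole ratio is 1:5, so n(O2) = 5.0215 × 5/1 = 25.107 mol.
Mass of O2 = 25.107 mol × 32.00 g/mol = 803.44 g.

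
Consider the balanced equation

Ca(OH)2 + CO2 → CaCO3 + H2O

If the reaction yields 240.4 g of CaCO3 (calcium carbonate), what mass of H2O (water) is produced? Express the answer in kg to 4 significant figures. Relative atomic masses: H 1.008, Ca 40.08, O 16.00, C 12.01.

M(CaCO3) = 40.08 + 12.01 + 3(16.00) = 100.09 g/mol.
M(H2O) = 2(1.008) + 16.00 = 18.016 g/mol.
n(CaCO3) = 240.40 g / 100.09 g/mol = 2.4018 mol.
From the equation the CaCO3:H2O mole ratio is 1:1, so n(H2O) = 2.4018 × 1/1 = 2.4018 mol.
Mass of H2O = 2.4018 mol × 18.016 g/mol = 43.272 g.
Converting to kg: 43.272 g = 0.04327 kg.

0.04327 kg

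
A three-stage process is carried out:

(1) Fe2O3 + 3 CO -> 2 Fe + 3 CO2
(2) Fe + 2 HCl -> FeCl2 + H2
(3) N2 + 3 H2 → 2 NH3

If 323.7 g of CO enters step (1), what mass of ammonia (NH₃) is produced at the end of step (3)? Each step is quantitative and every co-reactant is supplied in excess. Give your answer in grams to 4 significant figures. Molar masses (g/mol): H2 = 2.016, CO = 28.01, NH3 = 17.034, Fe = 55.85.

87.49 g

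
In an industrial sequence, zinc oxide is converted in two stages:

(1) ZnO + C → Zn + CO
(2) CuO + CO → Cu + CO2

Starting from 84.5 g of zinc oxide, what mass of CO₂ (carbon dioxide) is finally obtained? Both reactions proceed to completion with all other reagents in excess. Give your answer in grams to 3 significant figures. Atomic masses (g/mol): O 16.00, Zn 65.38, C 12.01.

M(ZnO) = 65.38 + 16.00 = 81.38 g/mol.
M(CO2) = 12.01 + 2(16.00) = 44.01 g/mol.
n(ZnO) = 84.50 / 81.38 = 1.038 mol.
Step 1 gives a 1:1 ratio of ZnO to CO, so n(CO) = 1.038 mol.
In step 2 the CO:CO2 ratio is 1:1, so n(CO2) = 1.038 mol.
Mass of CO2 = 1.038 × 44.01 = 45.70 g.

45.7 g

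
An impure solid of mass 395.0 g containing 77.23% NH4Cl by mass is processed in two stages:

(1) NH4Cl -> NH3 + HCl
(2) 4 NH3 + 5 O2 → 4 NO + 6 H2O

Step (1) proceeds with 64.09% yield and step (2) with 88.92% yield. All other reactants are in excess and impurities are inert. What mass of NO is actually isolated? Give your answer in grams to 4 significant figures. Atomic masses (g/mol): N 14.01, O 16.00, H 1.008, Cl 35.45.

97.53 g

Pure NH4Cl = 395.0 × 0.7723 = 305.06 g.
M(NH4Cl) = 14.01 + 4(1.008) + 35.45 = 53.492 g/mol.
M(NO) = 14.01 + 16.00 = 30.01 g/mol.
n(NH4Cl) = 305.06 / 53.492 = 5.7029 mol.
Step 1 (NH4Cl:NH3 = 1:1): theoretical n(NH3) = 5.7029 mol; at 64.09% yield, n(NH3) = 3.6550 mol.
Step 2 (NH3:NO = 4:4): theoretical n(NO) = 3.6550 mol, so theoretical mass = 3.6550 × 30.01 = 109.69 g.
At 88.92% yield, actual mass of NO = 109.69 × 0.8892 = 97.533 g.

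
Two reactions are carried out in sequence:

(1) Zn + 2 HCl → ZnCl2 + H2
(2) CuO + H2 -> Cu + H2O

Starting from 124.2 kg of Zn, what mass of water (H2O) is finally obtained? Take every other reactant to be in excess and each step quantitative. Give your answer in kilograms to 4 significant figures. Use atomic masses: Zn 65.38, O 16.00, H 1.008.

34.22 kg

M(Zn) = 65.38 g/mol.
M(H2O) = 2(1.008) + 16.00 = 18.016 g/mol.
124.2 kg = 124200 g.
n(Zn) = 124200 / 65.38 = 1899.7 mol.
Step 1 gives a 1:1 ratio of Zn to H2, so n(H2) = 1899.7 mol.
In step 2 the H2:H2O ratio is 1:1, so n(H2O) = 1899.7 mol.
Mass of H2O = 1899.7 × 18.016 = 34224 g = 34.22 kg.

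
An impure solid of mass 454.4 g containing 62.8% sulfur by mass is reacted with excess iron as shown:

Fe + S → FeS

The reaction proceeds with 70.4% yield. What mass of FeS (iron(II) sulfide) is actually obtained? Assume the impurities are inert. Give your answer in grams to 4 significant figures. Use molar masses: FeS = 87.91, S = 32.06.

Pure S available = 454.4 g × 0.628 = 285.36 g.
n(S) = 285.36 g / 32.06 g/mol = 8.9009 mol.
From the equation the S:FeS mole ratio is 1:1, so n(FeS) = 8.9009 × 1/1 = 8.9009 mol.
Mass of FeS = 8.9009 mol × 87.91 g/mol = 782.48 g.
Actual mass collected = 782.48 g × 0.704 = 550.87 g.

550.9 g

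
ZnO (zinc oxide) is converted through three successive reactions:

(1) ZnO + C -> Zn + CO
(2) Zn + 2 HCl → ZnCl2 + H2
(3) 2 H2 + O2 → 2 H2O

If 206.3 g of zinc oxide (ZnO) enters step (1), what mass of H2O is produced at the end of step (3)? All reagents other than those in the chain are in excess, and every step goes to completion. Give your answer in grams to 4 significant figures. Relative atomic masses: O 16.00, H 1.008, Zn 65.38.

M(ZnO) = 65.38 + 16.00 = 81.38 g/mol.
M(H2O) = 2(1.008) + 16.00 = 18.016 g/mol.
n(ZnO) = 206.3 / 81.38 = 2.5350 mol.
Reaction (1): ZnO→Zn ratio 1:1 ⇒ n(Zn) = 2.5350 mol.
Reaction (2): Zn→H2 ratio 1:1 ⇒ n(H2) = 2.5350 mol.
Reaction (3): H2→H2O ratio 2:2 ⇒ n(H2O) = 2.5350 mol.
Mass of H2O = 2.5350 × 18.016 = 45.671 g.

45.67 g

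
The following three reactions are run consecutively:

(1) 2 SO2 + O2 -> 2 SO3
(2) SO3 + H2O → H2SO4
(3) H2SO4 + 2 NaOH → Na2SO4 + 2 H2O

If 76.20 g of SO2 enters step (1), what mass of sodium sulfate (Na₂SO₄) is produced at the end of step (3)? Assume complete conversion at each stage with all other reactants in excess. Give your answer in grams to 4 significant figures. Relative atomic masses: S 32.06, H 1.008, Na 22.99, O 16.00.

M(SO2) = 32.06 + 2(16.00) = 64.06 g/mol.
M(Na2SO4) = 2(22.99) + 32.06 + 4(16.00) = 142.04 g/mol.
n(SO2) = 76.20 / 64.06 = 1.1895 mol.
Reaction (1): SO2→SO3 ratio 2:2 ⇒ n(SO3) = 1.1895 mol.
Reaction (2): SO3→H2SO4 ratio 1:1 ⇒ n(H2SO4) = 1.1895 mol.
Reaction (3): H2SO4→Na2SO4 ratio 1:1 ⇒ n(Na2SO4) = 1.1895 mol.
Mass of Na2SO4 = 1.1895 × 142.04 = 168.96 g.

169.0 g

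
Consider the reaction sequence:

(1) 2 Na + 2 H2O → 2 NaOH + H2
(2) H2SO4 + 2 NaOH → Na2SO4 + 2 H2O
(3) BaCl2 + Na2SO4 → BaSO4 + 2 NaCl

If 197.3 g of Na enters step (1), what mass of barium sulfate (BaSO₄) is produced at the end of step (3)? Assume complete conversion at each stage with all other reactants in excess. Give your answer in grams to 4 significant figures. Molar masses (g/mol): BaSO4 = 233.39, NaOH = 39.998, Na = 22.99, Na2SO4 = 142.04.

n(Na) = 197.3 / 22.99 = 8.5820 mol.
Reaction (1): Na→NaOH ratio 2:2 ⇒ n(NaOH) = 8.5820 mol.
Reaction (2): NaOH→Na2SO4 ratio 2:1 ⇒ n(Na2SO4) = 4.2910 mol.
Reaction (3): Na2SO4→BaSO4 ratio 1:1 ⇒ n(BaSO4) = 4.2910 mol.
Mass of BaSO4 = 4.2910 × 233.39 = 1001.5 g.

1001 g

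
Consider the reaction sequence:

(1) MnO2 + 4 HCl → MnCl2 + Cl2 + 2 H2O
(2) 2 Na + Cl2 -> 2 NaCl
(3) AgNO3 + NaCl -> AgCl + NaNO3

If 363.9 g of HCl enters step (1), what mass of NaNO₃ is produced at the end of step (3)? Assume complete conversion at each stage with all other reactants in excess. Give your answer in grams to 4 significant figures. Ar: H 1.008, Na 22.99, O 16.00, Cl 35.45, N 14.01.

424.2 g

M(HCl) = 1.008 + 35.45 = 36.458 g/mol.
M(NaNO3) = 22.99 + 14.01 + 3(16.00) = 85.00 g/mol.
n(HCl) = 363.9 / 36.458 = 9.9813 mol.
Reaction (1): HCl→Cl2 ratio 4:1 ⇒ n(Cl2) = 2.4953 mol.
Reaction (2): Cl2→NaCl ratio 1:2 ⇒ n(NaCl) = 4.9907 mol.
Reaction (3): NaCl→NaNO3 ratio 1:1 ⇒ n(NaNO3) = 4.9907 mol.
Mass of NaNO3 = 4.9907 × 85.00 = 424.21 g.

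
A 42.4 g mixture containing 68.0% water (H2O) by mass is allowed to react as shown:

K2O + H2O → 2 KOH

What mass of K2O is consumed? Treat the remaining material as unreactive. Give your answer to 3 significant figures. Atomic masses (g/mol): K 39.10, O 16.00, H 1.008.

Mass of pure H2O = 42.4 g × 0.680 = 28.83 g.
M(H2O) = 2(1.008) + 16.00 = 18.016 g/mol.
M(K2O) = 2(39.10) + 16.00 = 94.20 g/mol.
n(H2O) = 28.83 g / 18.016 g/mol = 1.600 mol.
From the equation the H2O:K2O mole ratio is 1:1, so n(K2O) = 1.600 × 1/1 = 1.600 mol.
Mass of K2O = 1.600 mol × 94.20 g/mol = 150.8 g.

151 g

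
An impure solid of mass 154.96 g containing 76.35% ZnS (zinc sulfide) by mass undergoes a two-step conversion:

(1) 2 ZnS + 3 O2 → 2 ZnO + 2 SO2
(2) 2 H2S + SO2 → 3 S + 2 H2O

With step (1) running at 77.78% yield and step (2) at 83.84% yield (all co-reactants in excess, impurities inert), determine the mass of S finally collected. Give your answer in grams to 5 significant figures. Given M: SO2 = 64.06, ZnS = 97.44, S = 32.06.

76.154 g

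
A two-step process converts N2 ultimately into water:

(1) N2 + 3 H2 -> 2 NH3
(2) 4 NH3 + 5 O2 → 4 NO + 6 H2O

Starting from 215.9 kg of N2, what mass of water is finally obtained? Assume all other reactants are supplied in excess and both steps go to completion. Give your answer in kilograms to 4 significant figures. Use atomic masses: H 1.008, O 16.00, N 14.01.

M(N2) = 2(14.01) = 28.02 g/mol.
M(H2O) = 2(1.008) + 16.00 = 18.016 g/mol.
215.9 kg = 215900 g.
n(N2) = 215900 / 28.02 = 7705.2 mol.
Step 1 gives a 1:2 ratio of N2 to NH3, so n(NH3) = 15410 mol.
In step 2 the NH3:H2O ratio is 4:6, so n(H2O) = 23116 mol.
Mass of H2O = 23116 × 18.016 = 416450 g = 416.5 kg.

416.5 kg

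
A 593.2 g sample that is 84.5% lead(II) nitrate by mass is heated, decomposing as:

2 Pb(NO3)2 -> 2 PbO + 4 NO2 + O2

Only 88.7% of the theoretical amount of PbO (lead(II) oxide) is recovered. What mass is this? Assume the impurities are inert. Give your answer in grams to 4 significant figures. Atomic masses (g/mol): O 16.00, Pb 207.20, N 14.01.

299.6 g

Pure Pb(NO3)2 available = 593.2 g × 0.845 = 501.25 g.
M(Pb(NO3)2) = 207.20 + 2(14.01) + 6(16.00) = 331.22 g/mol.
M(PbO) = 207.20 + 16.00 = 223.20 g/mol.
n(Pb(NO3)2) = 501.25 g / 331.22 g/mol = 1.5134 mol.
From the equation the Pb(NO3)2:PbO mole ratio is 2:2, so n(PbO) = 1.5134 × 2/2 = 1.5134 mol.
Mass of PbO = 1.5134 mol × 223.20 g/mol = 337.78 g.
Actual mass collected = 337.78 g × 0.887 = 299.61 g.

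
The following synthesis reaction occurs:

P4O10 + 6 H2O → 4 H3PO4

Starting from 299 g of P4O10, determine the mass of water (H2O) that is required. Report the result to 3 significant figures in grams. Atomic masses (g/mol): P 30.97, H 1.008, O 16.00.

114 g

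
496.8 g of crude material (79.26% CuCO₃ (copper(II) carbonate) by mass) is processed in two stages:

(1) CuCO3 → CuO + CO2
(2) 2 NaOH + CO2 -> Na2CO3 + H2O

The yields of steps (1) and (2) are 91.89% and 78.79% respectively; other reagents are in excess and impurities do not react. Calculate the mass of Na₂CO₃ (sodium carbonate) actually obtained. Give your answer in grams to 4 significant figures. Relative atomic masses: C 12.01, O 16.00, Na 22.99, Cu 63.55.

Pure CuCO3 = 496.8 × 0.7926 = 393.76 g.
M(CuCO3) = 63.55 + 12.01 + 3(16.00) = 123.56 g/mol.
M(Na2CO3) = 2(22.99) + 12.01 + 3(16.00) = 105.99 g/mol.
n(CuCO3) = 393.76 / 123.56 = 3.1868 mol.
Step 1 (CuCO3:CO2 = 1:1): theoretical n(CO2) = 3.1868 mol; at 91.89% yield, n(CO2) = 2.9284 mol.
Step 2 (CO2:Na2CO3 = 1:1): theoretical n(Na2CO3) = 2.9284 mol, so theoretical mass = 2.9284 × 105.99 = 310.38 g.
At 78.79% yield, actual mass of Na2CO3 = 310.38 × 0.7879 = 244.55 g.

244.5 g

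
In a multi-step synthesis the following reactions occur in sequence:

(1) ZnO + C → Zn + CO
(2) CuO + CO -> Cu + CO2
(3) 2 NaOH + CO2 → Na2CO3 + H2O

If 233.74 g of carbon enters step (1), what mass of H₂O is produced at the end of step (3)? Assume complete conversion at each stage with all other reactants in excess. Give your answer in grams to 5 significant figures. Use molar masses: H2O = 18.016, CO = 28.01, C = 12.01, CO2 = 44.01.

n(C) = 233.74 / 12.01 = 19.4621 mol.
Reaction (1): C→CO ratio 1:1 ⇒ n(CO) = 19.4621 mol.
Reaction (2): CO→CO2 ratio 1:1 ⇒ n(CO2) = 19.4621 mol.
Reaction (3): CO2→H2O ratio 1:1 ⇒ n(H2O) = 19.4621 mol.
Mass of H2O = 19.4621 × 18.016 = 350.629 g.

350.63 g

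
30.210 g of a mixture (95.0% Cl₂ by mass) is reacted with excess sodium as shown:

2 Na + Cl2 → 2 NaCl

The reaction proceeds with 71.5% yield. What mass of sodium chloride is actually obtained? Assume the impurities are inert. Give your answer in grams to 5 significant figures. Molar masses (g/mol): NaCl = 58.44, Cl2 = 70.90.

Pure Cl2 available = 30.210 g × 0.950 = 28.6995 g.
n(Cl2) = 28.6995 g / 70.90 g/mol = 0.404788 mol.
From the equation the Cl2:NaCl mole ratio is 1:2, so n(NaCl) = 0.404788 × 2/1 = 0.809577 mol.
Mass of NaCl = 0.809577 mol × 58.44 g/mol = 47.3117 g.
Actual mass collected = 47.3117 g × 0.715 = 33.8278 g.

33.828 g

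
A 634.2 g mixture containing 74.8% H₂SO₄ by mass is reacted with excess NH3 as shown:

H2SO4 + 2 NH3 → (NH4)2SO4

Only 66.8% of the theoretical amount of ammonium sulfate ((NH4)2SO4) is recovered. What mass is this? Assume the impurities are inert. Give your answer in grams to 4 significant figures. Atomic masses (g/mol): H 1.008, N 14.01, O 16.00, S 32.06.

427.0 g

Pure H2SO4 available = 634.2 g × 0.748 = 474.38 g.
M(H2SO4) = 2(1.008) + 32.06 + 4(16.00) = 98.076 g/mol.
M((NH4)2SO4) = 2(14.01) + 8(1.008) + 32.06 + 4(16.00) = 132.144 g/mol.
n(H2SO4) = 474.38 g / 98.076 g/mol = 4.8369 mol.
From the equation the H2SO4:(NH4)2SO4 mole ratio is 1:1, so n((NH4)2SO4) = 4.8369 × 1/1 = 4.8369 mol.
Mass of (NH4)2SO4 = 4.8369 mol × 132.144 g/mol = 639.16 g.
Actual mass collected = 639.16 g × 0.668 = 426.96 g.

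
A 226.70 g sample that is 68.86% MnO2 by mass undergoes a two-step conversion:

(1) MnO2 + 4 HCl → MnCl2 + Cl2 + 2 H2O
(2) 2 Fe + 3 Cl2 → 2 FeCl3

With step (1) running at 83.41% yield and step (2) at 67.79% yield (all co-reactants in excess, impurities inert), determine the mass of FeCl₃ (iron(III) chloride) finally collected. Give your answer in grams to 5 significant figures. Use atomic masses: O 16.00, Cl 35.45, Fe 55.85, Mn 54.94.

109.78 g

Pure MnO2 = 226.70 × 0.6886 = 156.106 g.
M(MnO2) = 54.94 + 2(16.00) = 86.94 g/mol.
M(FeCl3) = 55.85 + 3(35.45) = 162.20 g/mol.
n(MnO2) = 156.106 / 86.94 = 1.79556 mol.
Step 1 (MnO2:Cl2 = 1:1): theoretical n(Cl2) = 1.79556 mol; at 83.41% yield, n(Cl2) = 1.49767 mol.
Step 2 (Cl2:FeCl3 = 3:2): theoretical n(FeCl3) = 0.998449 mol, so theoretical mass = 0.998449 × 162.20 = 161.948 g.
At 67.79% yield, actual mass of FeCl3 = 161.948 × 0.6779 = 109.785 g.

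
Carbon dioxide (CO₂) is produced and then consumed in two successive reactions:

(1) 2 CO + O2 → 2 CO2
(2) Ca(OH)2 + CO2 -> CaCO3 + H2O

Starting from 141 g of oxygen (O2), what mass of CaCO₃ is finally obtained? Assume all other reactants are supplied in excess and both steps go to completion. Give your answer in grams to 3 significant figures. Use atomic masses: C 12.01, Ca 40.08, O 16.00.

M(O2) = 2(16.00) = 32.00 g/mol.
M(CaCO3) = 40.08 + 12.01 + 3(16.00) = 100.09 g/mol.
n(O2) = 141.0 / 32.00 = 4.406 mol.
Step 1 gives a 1:2 ratio of O2 to CO2, so n(CO2) = 8.812 mol.
In step 2 the CO2:CaCO3 ratio is 1:1, so n(CaCO3) = 8.812 mol.
Mass of CaCO3 = 8.812 × 100.09 = 882.0 g.

882 g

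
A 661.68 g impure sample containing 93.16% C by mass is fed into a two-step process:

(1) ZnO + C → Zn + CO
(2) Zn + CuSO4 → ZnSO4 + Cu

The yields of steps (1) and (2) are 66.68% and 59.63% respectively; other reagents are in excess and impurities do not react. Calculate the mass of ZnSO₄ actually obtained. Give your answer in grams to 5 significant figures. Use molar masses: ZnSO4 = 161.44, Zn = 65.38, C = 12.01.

Pure C = 661.68 × 0.9316 = 616.421 g.
n(C) = 616.421 / 12.01 = 51.3257 mol.
Step 1 (C:Zn = 1:1): theoretical n(Zn) = 51.3257 mol; at 66.68% yield, n(Zn) = 34.2239 mol.
Step 2 (Zn:ZnSO4 = 1:1): theoretical n(ZnSO4) = 34.2239 mol, so theoretical mass = 34.2239 × 161.44 = 5525.11 g.
At 59.63% yield, actual mass of ZnSO4 = 5525.11 × 0.5963 = 3294.63 g.

3294.6 g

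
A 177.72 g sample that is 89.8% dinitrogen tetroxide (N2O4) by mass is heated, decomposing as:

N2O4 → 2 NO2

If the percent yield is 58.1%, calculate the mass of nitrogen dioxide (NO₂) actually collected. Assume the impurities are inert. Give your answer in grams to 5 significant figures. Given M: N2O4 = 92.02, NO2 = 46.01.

92.723 g

Pure N2O4 available = 177.72 g × 0.898 = 159.593 g.
n(N2O4) = 159.593 g / 92.02 g/mol = 1.73432 mol.
From the equation the N2O4:NO2 mole ratio is 1:2, so n(NO2) = 1.73432 × 2/1 = 3.46865 mol.
Mass of NO2 = 3.46865 mol × 46.01 g/mol = 159.593 g.
Actual mass collected = 159.593 g × 0.581 = 92.7233 g.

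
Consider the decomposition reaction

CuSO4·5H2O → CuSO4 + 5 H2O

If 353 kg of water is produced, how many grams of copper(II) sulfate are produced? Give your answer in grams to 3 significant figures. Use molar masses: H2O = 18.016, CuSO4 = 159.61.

Convert: 353 kg = 353000 g.
n(H2O) = 353000 g / 18.016 g/mol = 19590 mol.
From the equation the H2O:CuSO4 mole ratio is 5:1, so n(CuSO4) = 19590 × 1/5 = 3919 mol.
Mass of CuSO4 = 3919 mol × 159.61 g/mol = 625500 g.

625000 g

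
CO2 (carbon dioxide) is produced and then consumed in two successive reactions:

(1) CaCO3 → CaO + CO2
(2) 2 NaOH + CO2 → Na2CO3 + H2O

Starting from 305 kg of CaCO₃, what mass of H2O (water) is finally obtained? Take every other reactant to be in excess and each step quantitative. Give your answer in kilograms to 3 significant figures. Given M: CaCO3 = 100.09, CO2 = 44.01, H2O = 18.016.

54.9 kg

305 kg = 305000 g.
n(CaCO3) = 305000 / 100.09 = 3047 mol.
Step 1 gives a 1:1 ratio of CaCO3 to CO2, so n(CO2) = 3047 mol.
In step 2 the CO2:H2O ratio is 1:1, so n(H2O) = 3047 mol.
Mass of H2O = 3047 × 18.016 = 54900 g = 54.9 kg.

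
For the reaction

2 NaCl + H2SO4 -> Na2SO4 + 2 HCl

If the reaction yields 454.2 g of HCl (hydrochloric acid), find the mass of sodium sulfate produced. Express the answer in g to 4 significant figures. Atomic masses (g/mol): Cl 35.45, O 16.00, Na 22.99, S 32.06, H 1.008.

M(HCl) = 1.008 + 35.45 = 36.458 g/mol.
M(Na2SO4) = 2(22.99) + 32.06 + 4(16.00) = 142.04 g/mol.
n(HCl) = 454.20 g / 36.458 g/mol = 12.458 mol.
From the equation the HCl:Na2SO4 mole ratio is 2:1, so n(Na2SO4) = 12.458 × 1/2 = 6.2291 mol.
Mass of Na2SO4 = 6.2291 mol × 142.04 g/mol = 884.78 g.

884.8 g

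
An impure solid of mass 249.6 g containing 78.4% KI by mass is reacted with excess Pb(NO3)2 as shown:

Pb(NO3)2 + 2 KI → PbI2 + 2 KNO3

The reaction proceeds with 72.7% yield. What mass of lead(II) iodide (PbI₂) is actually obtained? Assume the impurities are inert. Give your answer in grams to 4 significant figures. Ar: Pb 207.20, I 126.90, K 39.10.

197.5 g

Pure KI available = 249.6 g × 0.784 = 195.69 g.
M(KI) = 39.10 + 126.90 = 166.00 g/mol.
M(PbI2) = 207.20 + 2(126.90) = 461.00 g/mol.
n(KI) = 195.69 g / 166.00 g/mol = 1.1788 mol.
From the equation the KI:PbI2 mole ratio is 2:1, so n(PbI2) = 1.1788 × 1/2 = 0.58942 mol.
Mass of PbI2 = 0.58942 mol × 461.00 g/mol = 271.72 g.
Actual mass collected = 271.72 g × 0.727 = 197.54 g.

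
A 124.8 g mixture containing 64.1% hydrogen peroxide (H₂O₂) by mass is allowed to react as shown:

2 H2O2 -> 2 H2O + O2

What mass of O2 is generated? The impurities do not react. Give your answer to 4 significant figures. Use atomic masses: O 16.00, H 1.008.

Mass of pure H2O2 = 124.8 g × 0.641 = 79.997 g.
M(H2O2) = 2(1.008) + 2(16.00) = 34.016 g/mol.
M(O2) = 2(16.00) = 32.00 g/mol.
n(H2O2) = 79.997 g / 34.016 g/mol = 2.3517 mol.
From the equation the H2O2:O2 mole ratio is 2:1, so n(O2) = 2.3517 × 1/2 = 1.1759 mol.
Mass of O2 = 1.1759 mol × 32.00 g/mol = 37.628 g.

37.63 g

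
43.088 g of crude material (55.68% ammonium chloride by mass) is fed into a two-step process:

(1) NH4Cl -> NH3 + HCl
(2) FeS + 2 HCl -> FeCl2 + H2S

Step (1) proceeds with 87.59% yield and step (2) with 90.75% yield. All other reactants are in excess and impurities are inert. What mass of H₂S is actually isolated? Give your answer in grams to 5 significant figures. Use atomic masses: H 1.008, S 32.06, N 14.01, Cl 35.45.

Pure NH4Cl = 43.088 × 0.5568 = 23.9914 g.
M(NH4Cl) = 14.01 + 4(1.008) + 35.45 = 53.492 g/mol.
M(H2S) = 2(1.008) + 32.06 = 34.076 g/mol.
n(NH4Cl) = 23.9914 / 53.492 = 0.448504 mol.
Step 1 (NH4Cl:HCl = 1:1): theoretical n(HCl) = 0.448504 mol; at 87.59% yield, n(HCl) = 0.392845 mol.
Step 2 (HCl:H2S = 2:1): theoretical n(H2S) = 0.196423 mol, so theoretical mass = 0.196423 × 34.076 = 6.69329 g.
At 90.75% yield, actual mass of H2S = 6.69329 × 0.9075 = 6.07416 g.

6.0742 g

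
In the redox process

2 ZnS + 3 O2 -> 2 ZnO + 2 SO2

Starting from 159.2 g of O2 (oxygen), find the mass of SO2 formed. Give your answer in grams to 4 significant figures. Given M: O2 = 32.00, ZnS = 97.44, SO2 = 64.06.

212.5 g

n(O2) = 159.20 g / 32.00 g/mol = 4.9750 mol.
From the equation the O2:SO2 mole ratio is 3:2, so n(SO2) = 4.9750 × 2/3 = 3.3167 mol.
Mass of SO2 = 3.3167 mol × 64.06 g/mol = 212.47 g.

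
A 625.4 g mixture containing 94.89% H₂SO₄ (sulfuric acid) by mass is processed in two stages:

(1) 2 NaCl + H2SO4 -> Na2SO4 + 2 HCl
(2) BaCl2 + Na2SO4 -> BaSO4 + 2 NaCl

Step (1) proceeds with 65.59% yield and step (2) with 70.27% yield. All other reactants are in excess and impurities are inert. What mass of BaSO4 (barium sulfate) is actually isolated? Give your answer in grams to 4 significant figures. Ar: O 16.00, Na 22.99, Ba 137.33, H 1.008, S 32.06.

Pure H2SO4 = 625.4 × 0.9489 = 593.44 g.
M(H2SO4) = 2(1.008) + 32.06 + 4(16.00) = 98.076 g/mol.
M(BaSO4) = 137.33 + 32.06 + 4(16.00) = 233.39 g/mol.
n(H2SO4) = 593.44 / 98.076 = 6.0508 mol.
Step 1 (H2SO4:Na2SO4 = 1:1): theoretical n(Na2SO4) = 6.0508 mol; at 65.59% yield, n(Na2SO4) = 3.9687 mol.
Step 2 (Na2SO4:BaSO4 = 1:1): theoretical n(BaSO4) = 3.9687 mol, so theoretical mass = 3.9687 × 233.39 = 926.27 g.
At 70.27% yield, actual mass of BaSO4 = 926.27 × 0.7027 = 650.89 g.

650.9 g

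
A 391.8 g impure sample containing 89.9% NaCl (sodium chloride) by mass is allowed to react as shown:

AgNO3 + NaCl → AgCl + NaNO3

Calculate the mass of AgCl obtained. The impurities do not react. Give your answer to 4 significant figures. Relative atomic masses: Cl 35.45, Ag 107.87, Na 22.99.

Mass of pure NaCl = 391.8 g × 0.899 = 352.23 g.
M(NaCl) = 22.99 + 35.45 = 58.44 g/mol.
M(AgCl) = 107.87 + 35.45 = 143.32 g/mol.
n(NaCl) = 352.23 g / 58.44 g/mol = 6.0272 mol.
From the equation the NaCl:AgCl mole ratio is 1:1, so n(AgCl) = 6.0272 × 1/1 = 6.0272 mol.
Mass of AgCl = 6.0272 mol × 143.32 g/mol = 863.81 g.

863.8 g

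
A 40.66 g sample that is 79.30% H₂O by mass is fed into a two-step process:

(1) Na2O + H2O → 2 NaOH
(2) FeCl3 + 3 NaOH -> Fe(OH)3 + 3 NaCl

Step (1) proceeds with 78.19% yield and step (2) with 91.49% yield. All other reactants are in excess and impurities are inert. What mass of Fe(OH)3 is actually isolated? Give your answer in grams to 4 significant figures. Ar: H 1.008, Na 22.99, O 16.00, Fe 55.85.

91.22 g

Pure H2O = 40.66 × 0.7930 = 32.243 g.
M(H2O) = 2(1.008) + 16.00 = 18.016 g/mol.
M(Fe(OH)3) = 55.85 + 3(16.00) + 3(1.008) = 106.874 g/mol.
n(H2O) = 32.243 / 18.016 = 1.7897 mol.
Step 1 (H2O:NaOH = 1:2): theoretical n(NaOH) = 3.5794 mol; at 78.19% yield, n(NaOH) = 2.7987 mol.
Step 2 (NaOH:Fe(OH)3 = 3:1): theoretical n(Fe(OH)3) = 0.93292 mol, so theoretical mass = 0.93292 × 106.874 = 99.704 g.
At 91.49% yield, actual mass of Fe(OH)3 = 99.704 × 0.9149 = 91.220 g.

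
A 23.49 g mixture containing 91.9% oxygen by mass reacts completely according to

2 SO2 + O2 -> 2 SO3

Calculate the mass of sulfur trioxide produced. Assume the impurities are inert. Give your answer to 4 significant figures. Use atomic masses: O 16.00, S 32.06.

108.0 g

Mass of pure O2 = 23.49 g × 0.919 = 21.587 g.
M(O2) = 2(16.00) = 32.00 g/mol.
M(SO3) = 32.06 + 3(16.00) = 80.06 g/mol.
n(O2) = 21.587 g / 32.00 g/mol = 0.67460 mol.
From the equation the O2:SO3 mole ratio is 1:2, so n(SO3) = 0.67460 × 2/1 = 1.3492 mol.
Mass of SO3 = 1.3492 mol × 80.06 g/mol = 108.02 g.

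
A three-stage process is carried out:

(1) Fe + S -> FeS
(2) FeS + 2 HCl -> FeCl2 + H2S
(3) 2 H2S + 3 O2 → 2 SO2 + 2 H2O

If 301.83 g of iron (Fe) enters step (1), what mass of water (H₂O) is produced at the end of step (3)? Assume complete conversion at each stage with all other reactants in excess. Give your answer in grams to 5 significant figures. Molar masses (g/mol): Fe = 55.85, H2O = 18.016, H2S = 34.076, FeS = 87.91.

n(Fe) = 301.83 / 55.85 = 5.40430 mol.
Reaction (1): Fe→FeS ratio 1:1 ⇒ n(FeS) = 5.40430 mol.
Reaction (2): FeS→H2S ratio 1:1 ⇒ n(H2S) = 5.40430 mol.
Reaction (3): H2S→H2O ratio 2:2 ⇒ n(H2O) = 5.40430 mol.
Mass of H2O = 5.40430 × 18.016 = 97.3638 g.

97.364 g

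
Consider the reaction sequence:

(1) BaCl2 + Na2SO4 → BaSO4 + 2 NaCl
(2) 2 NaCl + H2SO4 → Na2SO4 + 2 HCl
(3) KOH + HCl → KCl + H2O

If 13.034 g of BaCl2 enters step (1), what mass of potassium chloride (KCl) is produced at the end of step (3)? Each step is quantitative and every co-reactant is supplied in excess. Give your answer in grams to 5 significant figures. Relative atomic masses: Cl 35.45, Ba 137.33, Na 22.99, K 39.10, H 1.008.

M(BaCl2) = 137.33 + 2(35.45) = 208.23 g/mol.
M(KCl) = 39.10 + 35.45 = 74.55 g/mol.
n(BaCl2) = 13.034 / 208.23 = 0.0625942 mol.
Reaction (1): BaCl2→NaCl ratio 1:2 ⇒ n(NaCl) = 0.125188 mol.
Reaction (2): NaCl→HCl ratio 2:2 ⇒ n(HCl) = 0.125188 mol.
Reaction (3): HCl→KCl ratio 1:1 ⇒ n(KCl) = 0.125188 mol.
Mass of KCl = 0.125188 × 74.55 = 9.33280 g.

9.3328 g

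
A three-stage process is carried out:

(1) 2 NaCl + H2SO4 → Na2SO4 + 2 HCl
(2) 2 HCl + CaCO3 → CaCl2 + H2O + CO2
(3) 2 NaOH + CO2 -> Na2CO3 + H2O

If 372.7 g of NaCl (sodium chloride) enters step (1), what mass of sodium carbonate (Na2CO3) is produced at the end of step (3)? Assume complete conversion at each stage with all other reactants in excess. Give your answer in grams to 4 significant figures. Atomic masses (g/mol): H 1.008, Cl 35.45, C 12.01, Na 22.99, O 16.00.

M(NaCl) = 22.99 + 35.45 = 58.44 g/mol.
M(Na2CO3) = 2(22.99) + 12.01 + 3(16.00) = 105.99 g/mol.
n(NaCl) = 372.7 / 58.44 = 6.3775 mol.
Reaction (1): NaCl→HCl ratio 2:2 ⇒ n(HCl) = 6.3775 mol.
Reaction (2): HCl→CO2 ratio 2:1 ⇒ n(CO2) = 3.1887 mol.
Reaction (3): CO2→Na2CO3 ratio 1:1 ⇒ n(Na2CO3) = 3.1887 mol.
Mass of Na2CO3 = 3.1887 × 105.99 = 337.97 g.

338.0 g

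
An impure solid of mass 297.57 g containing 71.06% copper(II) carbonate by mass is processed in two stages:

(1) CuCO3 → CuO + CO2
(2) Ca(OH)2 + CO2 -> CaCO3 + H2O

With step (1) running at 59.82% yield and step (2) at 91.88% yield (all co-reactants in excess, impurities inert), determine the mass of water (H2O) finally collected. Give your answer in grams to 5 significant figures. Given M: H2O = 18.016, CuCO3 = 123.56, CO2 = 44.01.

16.946 g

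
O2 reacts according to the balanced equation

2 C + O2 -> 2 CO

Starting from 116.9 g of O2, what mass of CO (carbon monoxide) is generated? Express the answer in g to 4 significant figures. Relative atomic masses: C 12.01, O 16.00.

204.6 g

M(O2) = 2(16.00) = 32.00 g/mol.
M(CO) = 12.01 + 16.00 = 28.01 g/mol.
n(O2) = 116.90 g / 32.00 g/mol = 3.6531 mol.
From the equation the O2:CO mole ratio is 1:2, so n(CO) = 3.6531 × 2/1 = 7.3063 mol.
Mass of CO = 7.3063 mol × 28.01 g/mol = 204.65 g.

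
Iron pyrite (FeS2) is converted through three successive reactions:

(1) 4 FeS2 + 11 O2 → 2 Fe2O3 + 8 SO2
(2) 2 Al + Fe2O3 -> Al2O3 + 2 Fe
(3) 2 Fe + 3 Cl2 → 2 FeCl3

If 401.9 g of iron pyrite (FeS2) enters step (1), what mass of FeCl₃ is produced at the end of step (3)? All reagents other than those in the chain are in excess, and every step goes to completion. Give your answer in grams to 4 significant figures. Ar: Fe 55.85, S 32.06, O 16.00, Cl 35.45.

M(FeS2) = 55.85 + 2(32.06) = 119.97 g/mol.
M(FeCl3) = 55.85 + 3(35.45) = 162.20 g/mol.
n(FeS2) = 401.9 / 119.97 = 3.3500 mol.
Reaction (1): FeS2→Fe2O3 ratio 4:2 ⇒ n(Fe2O3) = 1.6750 mol.
Reaction (2): Fe2O3→Fe ratio 1:2 ⇒ n(Fe) = 3.3500 mol.
Reaction (3): Fe→FeCl3 ratio 2:2 ⇒ n(FeCl3) = 3.3500 mol.
Mass of FeCl3 = 3.3500 × 162.20 = 543.37 g.

543.4 g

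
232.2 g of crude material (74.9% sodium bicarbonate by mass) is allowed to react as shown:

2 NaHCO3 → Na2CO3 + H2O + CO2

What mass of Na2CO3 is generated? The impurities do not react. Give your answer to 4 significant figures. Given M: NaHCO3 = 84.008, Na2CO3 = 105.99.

Mass of pure NaHCO3 = 232.2 g × 0.749 = 173.92 g.
n(NaHCO3) = 173.92 g / 84.008 g/mol = 2.0703 mol.
From the equation the NaHCO3:Na2CO3 mole ratio is 2:1, so n(Na2CO3) = 2.0703 × 1/2 = 1.0351 mol.
Mass of Na2CO3 = 1.0351 mol × 105.99 g/mol = 109.71 g.

109.7 g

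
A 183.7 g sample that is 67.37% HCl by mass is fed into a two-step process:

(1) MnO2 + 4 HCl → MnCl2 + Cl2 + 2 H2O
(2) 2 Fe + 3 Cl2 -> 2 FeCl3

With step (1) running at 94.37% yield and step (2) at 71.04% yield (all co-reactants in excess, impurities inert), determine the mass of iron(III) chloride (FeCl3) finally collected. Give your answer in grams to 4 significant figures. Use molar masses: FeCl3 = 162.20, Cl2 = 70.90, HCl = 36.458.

61.52 g

Pure HCl = 183.7 × 0.6737 = 123.76 g.
n(HCl) = 123.76 / 36.458 = 3.3946 mol.
Step 1 (HCl:Cl2 = 4:1): theoretical n(Cl2) = 0.84864 mol; at 94.37% yield, n(Cl2) = 0.80086 mol.
Step 2 (Cl2:FeCl3 = 3:2): theoretical n(FeCl3) = 0.53391 mol, so theoretical mass = 0.53391 × 162.20 = 86.600 g.
At 71.04% yield, actual mass of FeCl3 = 86.600 × 0.7104 = 61.520 g.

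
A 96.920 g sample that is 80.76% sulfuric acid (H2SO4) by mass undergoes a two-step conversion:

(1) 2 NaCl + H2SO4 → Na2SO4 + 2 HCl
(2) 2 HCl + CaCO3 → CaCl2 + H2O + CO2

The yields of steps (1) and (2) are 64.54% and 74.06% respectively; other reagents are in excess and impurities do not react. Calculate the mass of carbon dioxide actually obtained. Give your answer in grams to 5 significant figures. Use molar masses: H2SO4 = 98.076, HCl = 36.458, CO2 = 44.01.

Pure H2SO4 = 96.920 × 0.8076 = 78.2726 g.
n(H2SO4) = 78.2726 / 98.076 = 0.798081 mol.
Step 1 (H2SO4:HCl = 1:2): theoretical n(HCl) = 1.59616 mol; at 64.54% yield, n(HCl) = 1.03016 mol.
Step 2 (HCl:CO2 = 2:1): theoretical n(CO2) = 0.515081 mol, so theoretical mass = 0.515081 × 44.01 = 22.6687 g.
At 74.06% yield, actual mass of CO2 = 22.6687 × 0.7406 = 16.7885 g.

16.788 g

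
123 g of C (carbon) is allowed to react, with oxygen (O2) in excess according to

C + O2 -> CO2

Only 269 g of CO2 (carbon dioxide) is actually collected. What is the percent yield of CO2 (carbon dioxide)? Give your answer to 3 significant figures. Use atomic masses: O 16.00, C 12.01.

M(C) = 12.01 g/mol.
M(CO2) = 12.01 + 2(16.00) = 44.01 g/mol.
n(C) = 123.0 g / 12.01 g/mol = 10.24 mol.
From the equation the C:CO2 mole ratio is 1:1, so n(CO2) = 10.24 × 1/1 = 10.24 mol.
Mass of CO2 = 10.24 mol × 44.01 g/mol = 450.7 g.
This is the theoretical yield. Percent yield = 269 g / 450.7 g × 100% = 59.68%.

59.7 %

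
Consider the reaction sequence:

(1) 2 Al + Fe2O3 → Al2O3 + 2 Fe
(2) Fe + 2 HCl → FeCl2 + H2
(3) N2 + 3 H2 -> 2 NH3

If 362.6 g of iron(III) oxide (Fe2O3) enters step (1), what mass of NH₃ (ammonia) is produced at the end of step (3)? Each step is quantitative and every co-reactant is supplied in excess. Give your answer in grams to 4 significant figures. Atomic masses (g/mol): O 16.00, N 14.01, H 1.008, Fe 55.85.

51.57 g

M(Fe2O3) = 2(55.85) + 3(16.00) = 159.70 g/mol.
M(NH3) = 14.01 + 3(1.008) = 17.034 g/mol.
n(Fe2O3) = 362.6 / 159.70 = 2.2705 mol.
Reaction (1): Fe2O3→Fe ratio 1:2 ⇒ n(Fe) = 4.5410 mol.
Reaction (2): Fe→H2 ratio 1:1 ⇒ n(H2) = 4.5410 mol.
Reaction (3): H2→NH3 ratio 3:2 ⇒ n(NH3) = 3.0273 mol.
Mass of NH3 = 3.0273 × 17.034 = 51.568 g.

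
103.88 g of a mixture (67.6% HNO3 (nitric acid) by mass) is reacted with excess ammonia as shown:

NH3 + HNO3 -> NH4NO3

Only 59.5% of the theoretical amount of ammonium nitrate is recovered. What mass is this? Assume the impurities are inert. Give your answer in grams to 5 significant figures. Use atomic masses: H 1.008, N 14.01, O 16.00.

Pure HNO3 available = 103.88 g × 0.676 = 70.2229 g.
M(HNO3) = 1.008 + 14.01 + 3(16.00) = 63.018 g/mol.
M(NH4NO3) = 2(14.01) + 4(1.008) + 3(16.00) = 80.052 g/mol.
n(HNO3) = 70.2229 g / 63.018 g/mol = 1.11433 mol.
From the equation the HNO3:NH4NO3 mole ratio is 1:1, so n(NH4NO3) = 1.11433 × 1/1 = 1.11433 mol.
Mass of NH4NO3 = 1.11433 mol × 80.052 g/mol = 89.2044 g.
Actual mass collected = 89.2044 g × 0.595 = 53.0766 g.

53.077 g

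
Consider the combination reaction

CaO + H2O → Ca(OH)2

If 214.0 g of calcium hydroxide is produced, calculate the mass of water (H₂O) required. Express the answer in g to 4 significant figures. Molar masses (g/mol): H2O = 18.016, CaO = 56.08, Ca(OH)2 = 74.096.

52.03 g

n(Ca(OH)2) = 214.00 g / 74.096 g/mol = 2.8881 mol.
From the equation the Ca(OH)2:H2O mole ratio is 1:1, so n(H2O) = 2.8881 × 1/1 = 2.8881 mol.
Mass of H2O = 2.8881 mol × 18.016 g/mol = 52.033 g.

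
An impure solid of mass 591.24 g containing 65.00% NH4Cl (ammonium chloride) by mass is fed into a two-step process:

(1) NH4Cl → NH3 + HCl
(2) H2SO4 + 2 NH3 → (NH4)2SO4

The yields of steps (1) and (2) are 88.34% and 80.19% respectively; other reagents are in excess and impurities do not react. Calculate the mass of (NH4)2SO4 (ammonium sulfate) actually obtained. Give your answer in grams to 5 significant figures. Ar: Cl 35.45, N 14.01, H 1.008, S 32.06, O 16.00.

336.27 g

Pure NH4Cl = 591.24 × 0.6500 = 384.306 g.
M(NH4Cl) = 14.01 + 4(1.008) + 35.45 = 53.492 g/mol.
M((NH4)2SO4) = 2(14.01) + 8(1.008) + 32.06 + 4(16.00) = 132.144 g/mol.
n(NH4Cl) = 384.306 / 53.492 = 7.18436 mol.
Step 1 (NH4Cl:NH3 = 1:1): theoretical n(NH3) = 7.18436 mol; at 88.34% yield, n(NH3) = 6.34667 mol.
Step 2 (NH3:(NH4)2SO4 = 2:1): theoretical n((NH4)2SO4) = 3.17333 mol, so theoretical mass = 3.17333 × 132.144 = 419.337 g.
At 80.19% yield, actual mass of (NH4)2SO4 = 419.337 × 0.8019 = 336.266 g.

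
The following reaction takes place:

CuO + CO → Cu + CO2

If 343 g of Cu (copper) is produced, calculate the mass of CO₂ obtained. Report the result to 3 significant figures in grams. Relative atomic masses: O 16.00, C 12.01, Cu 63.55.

M(Cu) = 63.55 g/mol.
M(CO2) = 12.01 + 2(16.00) = 44.01 g/mol.
n(Cu) = 343.0 g / 63.55 g/mol = 5.397 mol.
From the equation the Cu:CO2 mole ratio is 1:1, so n(CO2) = 5.397 × 1/1 = 5.397 mol.
Mass of CO2 = 5.397 mol × 44.01 g/mol = 237.5 g.

238 g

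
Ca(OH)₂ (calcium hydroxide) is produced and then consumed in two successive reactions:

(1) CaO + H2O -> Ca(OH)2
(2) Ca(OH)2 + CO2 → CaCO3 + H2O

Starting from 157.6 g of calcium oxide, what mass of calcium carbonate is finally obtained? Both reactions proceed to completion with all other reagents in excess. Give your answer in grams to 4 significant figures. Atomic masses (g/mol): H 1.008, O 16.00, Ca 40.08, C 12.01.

281.3 g

M(CaO) = 40.08 + 16.00 = 56.08 g/mol.
M(CaCO3) = 40.08 + 12.01 + 3(16.00) = 100.09 g/mol.
n(CaO) = 157.60 / 56.08 = 2.8103 mol.
Step 1 gives a 1:1 ratio of CaO to Ca(OH)2, so n(Ca(OH)2) = 2.8103 mol.
In step 2 the Ca(OH)2:CaCO3 ratio is 1:1, so n(CaCO3) = 2.8103 mol.
Mass of CaCO3 = 2.8103 × 100.09 = 281.28 g.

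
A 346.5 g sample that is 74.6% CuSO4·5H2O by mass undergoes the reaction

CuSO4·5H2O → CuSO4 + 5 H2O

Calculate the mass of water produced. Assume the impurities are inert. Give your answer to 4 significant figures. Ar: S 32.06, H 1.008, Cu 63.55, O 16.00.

93.25 g

Mass of pure CuSO4·5H2O = 346.5 g × 0.746 = 258.49 g.
M(CuSO4·5H2O) = 63.55 + 32.06 + 9(16.00) + 10(1.008) = 249.69 g/mol.
M(H2O) = 2(1.008) + 16.00 = 18.016 g/mol.
n(CuSO4·5H2O) = 258.49 g / 249.69 g/mol = 1.0352 mol.
From the equation the CuSO4·5H2O:H2O mole ratio is 1:5, so n(H2O) = 1.0352 × 5/1 = 5.1762 mol.
Mass of H2O = 5.1762 mol × 18.016 g/mol = 93.254 g.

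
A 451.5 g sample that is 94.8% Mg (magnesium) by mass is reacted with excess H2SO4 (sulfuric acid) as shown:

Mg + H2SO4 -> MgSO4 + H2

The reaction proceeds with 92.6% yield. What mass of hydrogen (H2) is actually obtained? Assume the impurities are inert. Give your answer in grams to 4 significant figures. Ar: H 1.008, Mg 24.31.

32.87 g

Pure Mg available = 451.5 g × 0.948 = 428.02 g.
M(Mg) = 24.31 g/mol.
M(H2) = 2(1.008) = 2.016 g/mol.
n(Mg) = 428.02 g / 24.31 g/mol = 17.607 mol.
From the equation the Mg:H2 mole ratio is 1:1, so n(H2) = 17.607 × 1/1 = 17.607 mol.
Mass of H2 = 17.607 mol × 2.016 g/mol = 35.495 g.
Actual mass collected = 35.495 g × 0.926 = 32.869 g.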